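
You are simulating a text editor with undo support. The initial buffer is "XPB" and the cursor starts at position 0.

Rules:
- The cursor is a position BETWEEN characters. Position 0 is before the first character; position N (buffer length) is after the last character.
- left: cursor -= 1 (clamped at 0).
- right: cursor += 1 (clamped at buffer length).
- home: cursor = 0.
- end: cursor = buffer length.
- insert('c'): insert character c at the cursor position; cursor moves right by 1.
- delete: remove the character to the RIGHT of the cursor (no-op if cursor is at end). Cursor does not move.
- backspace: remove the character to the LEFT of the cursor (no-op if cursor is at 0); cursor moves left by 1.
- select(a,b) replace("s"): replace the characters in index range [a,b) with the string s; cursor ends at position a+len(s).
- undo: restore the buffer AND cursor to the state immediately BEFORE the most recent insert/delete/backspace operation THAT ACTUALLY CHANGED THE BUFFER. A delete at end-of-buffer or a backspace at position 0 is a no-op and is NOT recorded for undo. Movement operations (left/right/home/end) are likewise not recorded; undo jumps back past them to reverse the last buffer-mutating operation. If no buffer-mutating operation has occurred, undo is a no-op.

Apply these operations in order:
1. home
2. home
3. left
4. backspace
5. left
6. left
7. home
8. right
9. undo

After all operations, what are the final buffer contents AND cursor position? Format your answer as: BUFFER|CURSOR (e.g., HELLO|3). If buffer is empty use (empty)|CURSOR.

After op 1 (home): buf='XPB' cursor=0
After op 2 (home): buf='XPB' cursor=0
After op 3 (left): buf='XPB' cursor=0
After op 4 (backspace): buf='XPB' cursor=0
After op 5 (left): buf='XPB' cursor=0
After op 6 (left): buf='XPB' cursor=0
After op 7 (home): buf='XPB' cursor=0
After op 8 (right): buf='XPB' cursor=1
After op 9 (undo): buf='XPB' cursor=1

Answer: XPB|1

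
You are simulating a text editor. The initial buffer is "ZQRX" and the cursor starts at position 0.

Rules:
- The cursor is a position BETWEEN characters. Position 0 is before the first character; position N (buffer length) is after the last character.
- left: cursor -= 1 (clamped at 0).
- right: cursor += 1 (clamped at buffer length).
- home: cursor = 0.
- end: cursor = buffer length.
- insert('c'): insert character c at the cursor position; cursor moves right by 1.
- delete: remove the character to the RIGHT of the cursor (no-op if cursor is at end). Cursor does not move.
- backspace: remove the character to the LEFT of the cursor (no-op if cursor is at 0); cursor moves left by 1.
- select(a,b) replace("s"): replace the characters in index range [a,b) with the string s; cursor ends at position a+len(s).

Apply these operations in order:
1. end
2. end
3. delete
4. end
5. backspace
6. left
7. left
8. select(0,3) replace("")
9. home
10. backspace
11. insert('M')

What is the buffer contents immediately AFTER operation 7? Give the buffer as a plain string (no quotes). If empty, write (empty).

Answer: ZQR

Derivation:
After op 1 (end): buf='ZQRX' cursor=4
After op 2 (end): buf='ZQRX' cursor=4
After op 3 (delete): buf='ZQRX' cursor=4
After op 4 (end): buf='ZQRX' cursor=4
After op 5 (backspace): buf='ZQR' cursor=3
After op 6 (left): buf='ZQR' cursor=2
After op 7 (left): buf='ZQR' cursor=1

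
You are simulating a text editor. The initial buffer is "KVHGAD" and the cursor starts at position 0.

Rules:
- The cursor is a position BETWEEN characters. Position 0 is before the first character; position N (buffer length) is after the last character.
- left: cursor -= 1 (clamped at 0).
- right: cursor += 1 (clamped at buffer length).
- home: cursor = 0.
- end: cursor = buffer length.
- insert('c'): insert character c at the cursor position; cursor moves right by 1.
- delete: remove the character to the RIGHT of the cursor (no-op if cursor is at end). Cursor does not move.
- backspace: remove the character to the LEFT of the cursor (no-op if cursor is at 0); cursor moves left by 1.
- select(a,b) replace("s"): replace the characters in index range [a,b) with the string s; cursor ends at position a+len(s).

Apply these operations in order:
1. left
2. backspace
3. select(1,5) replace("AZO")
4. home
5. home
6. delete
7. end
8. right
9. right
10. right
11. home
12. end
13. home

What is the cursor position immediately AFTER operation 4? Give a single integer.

Answer: 0

Derivation:
After op 1 (left): buf='KVHGAD' cursor=0
After op 2 (backspace): buf='KVHGAD' cursor=0
After op 3 (select(1,5) replace("AZO")): buf='KAZOD' cursor=4
After op 4 (home): buf='KAZOD' cursor=0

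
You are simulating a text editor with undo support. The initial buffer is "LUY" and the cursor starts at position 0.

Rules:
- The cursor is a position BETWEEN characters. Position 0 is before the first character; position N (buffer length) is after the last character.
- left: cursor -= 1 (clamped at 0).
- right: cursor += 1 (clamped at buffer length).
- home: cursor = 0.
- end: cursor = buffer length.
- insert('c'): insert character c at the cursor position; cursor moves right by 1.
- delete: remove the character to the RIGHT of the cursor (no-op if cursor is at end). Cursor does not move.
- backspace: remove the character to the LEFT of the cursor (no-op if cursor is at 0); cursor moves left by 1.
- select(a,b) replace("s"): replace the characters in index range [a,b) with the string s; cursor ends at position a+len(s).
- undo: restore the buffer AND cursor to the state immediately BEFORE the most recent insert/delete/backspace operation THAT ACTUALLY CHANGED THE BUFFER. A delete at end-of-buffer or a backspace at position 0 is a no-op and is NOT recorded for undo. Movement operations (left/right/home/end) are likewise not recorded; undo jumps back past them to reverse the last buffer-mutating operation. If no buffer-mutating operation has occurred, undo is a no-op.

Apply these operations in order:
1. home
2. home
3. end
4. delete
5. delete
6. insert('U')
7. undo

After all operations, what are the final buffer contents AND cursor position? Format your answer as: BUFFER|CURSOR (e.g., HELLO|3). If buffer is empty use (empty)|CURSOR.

After op 1 (home): buf='LUY' cursor=0
After op 2 (home): buf='LUY' cursor=0
After op 3 (end): buf='LUY' cursor=3
After op 4 (delete): buf='LUY' cursor=3
After op 5 (delete): buf='LUY' cursor=3
After op 6 (insert('U')): buf='LUYU' cursor=4
After op 7 (undo): buf='LUY' cursor=3

Answer: LUY|3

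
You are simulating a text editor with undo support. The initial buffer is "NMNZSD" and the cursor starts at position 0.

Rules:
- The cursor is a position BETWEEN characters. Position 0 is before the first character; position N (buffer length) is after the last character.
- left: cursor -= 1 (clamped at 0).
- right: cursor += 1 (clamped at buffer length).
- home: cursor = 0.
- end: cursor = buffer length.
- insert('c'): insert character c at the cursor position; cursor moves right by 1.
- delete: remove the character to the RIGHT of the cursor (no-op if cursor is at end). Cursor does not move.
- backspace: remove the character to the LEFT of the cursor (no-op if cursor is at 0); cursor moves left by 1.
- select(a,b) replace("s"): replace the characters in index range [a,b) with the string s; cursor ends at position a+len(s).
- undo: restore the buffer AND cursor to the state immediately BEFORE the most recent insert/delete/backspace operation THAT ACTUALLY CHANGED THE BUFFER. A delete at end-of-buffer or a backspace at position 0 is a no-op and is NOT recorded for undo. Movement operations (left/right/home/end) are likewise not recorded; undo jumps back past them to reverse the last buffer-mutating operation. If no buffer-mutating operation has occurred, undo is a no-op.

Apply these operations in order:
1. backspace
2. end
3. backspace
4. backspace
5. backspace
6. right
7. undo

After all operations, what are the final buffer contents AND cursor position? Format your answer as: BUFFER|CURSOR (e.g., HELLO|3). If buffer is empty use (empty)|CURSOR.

After op 1 (backspace): buf='NMNZSD' cursor=0
After op 2 (end): buf='NMNZSD' cursor=6
After op 3 (backspace): buf='NMNZS' cursor=5
After op 4 (backspace): buf='NMNZ' cursor=4
After op 5 (backspace): buf='NMN' cursor=3
After op 6 (right): buf='NMN' cursor=3
After op 7 (undo): buf='NMNZ' cursor=4

Answer: NMNZ|4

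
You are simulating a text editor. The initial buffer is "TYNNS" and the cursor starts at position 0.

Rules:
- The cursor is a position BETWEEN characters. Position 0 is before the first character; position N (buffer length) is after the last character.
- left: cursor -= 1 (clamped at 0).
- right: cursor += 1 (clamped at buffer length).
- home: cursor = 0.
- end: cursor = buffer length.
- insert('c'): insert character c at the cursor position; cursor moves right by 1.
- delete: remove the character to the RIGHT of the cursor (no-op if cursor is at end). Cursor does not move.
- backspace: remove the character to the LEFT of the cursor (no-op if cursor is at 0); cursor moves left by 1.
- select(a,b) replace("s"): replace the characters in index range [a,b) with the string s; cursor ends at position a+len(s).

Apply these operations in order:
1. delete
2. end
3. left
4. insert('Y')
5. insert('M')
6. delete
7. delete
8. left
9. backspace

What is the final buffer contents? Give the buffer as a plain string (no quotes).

Answer: YNNM

Derivation:
After op 1 (delete): buf='YNNS' cursor=0
After op 2 (end): buf='YNNS' cursor=4
After op 3 (left): buf='YNNS' cursor=3
After op 4 (insert('Y')): buf='YNNYS' cursor=4
After op 5 (insert('M')): buf='YNNYMS' cursor=5
After op 6 (delete): buf='YNNYM' cursor=5
After op 7 (delete): buf='YNNYM' cursor=5
After op 8 (left): buf='YNNYM' cursor=4
After op 9 (backspace): buf='YNNM' cursor=3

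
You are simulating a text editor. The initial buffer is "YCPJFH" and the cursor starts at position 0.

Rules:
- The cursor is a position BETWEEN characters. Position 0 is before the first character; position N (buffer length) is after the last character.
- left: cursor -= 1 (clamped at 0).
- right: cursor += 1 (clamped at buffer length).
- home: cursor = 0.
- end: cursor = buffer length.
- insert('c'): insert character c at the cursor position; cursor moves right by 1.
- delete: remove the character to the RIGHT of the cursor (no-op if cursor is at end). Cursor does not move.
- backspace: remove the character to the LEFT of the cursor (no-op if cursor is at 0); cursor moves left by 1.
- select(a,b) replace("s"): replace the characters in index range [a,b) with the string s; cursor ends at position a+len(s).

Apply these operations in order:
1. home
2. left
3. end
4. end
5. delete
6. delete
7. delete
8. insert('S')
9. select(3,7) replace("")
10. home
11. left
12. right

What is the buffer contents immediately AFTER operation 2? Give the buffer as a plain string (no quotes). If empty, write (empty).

After op 1 (home): buf='YCPJFH' cursor=0
After op 2 (left): buf='YCPJFH' cursor=0

Answer: YCPJFH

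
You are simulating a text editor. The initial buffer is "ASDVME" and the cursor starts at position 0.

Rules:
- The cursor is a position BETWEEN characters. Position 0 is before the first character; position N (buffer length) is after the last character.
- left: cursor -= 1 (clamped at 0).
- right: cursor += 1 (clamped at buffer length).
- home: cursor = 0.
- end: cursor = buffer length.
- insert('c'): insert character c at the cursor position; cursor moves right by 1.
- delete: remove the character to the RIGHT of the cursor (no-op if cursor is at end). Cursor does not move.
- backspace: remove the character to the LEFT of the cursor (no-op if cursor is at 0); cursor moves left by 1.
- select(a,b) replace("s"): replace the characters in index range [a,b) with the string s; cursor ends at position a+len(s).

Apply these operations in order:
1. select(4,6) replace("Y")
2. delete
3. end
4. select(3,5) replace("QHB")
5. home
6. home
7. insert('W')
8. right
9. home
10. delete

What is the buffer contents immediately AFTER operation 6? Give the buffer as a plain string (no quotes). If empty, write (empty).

After op 1 (select(4,6) replace("Y")): buf='ASDVY' cursor=5
After op 2 (delete): buf='ASDVY' cursor=5
After op 3 (end): buf='ASDVY' cursor=5
After op 4 (select(3,5) replace("QHB")): buf='ASDQHB' cursor=6
After op 5 (home): buf='ASDQHB' cursor=0
After op 6 (home): buf='ASDQHB' cursor=0

Answer: ASDQHB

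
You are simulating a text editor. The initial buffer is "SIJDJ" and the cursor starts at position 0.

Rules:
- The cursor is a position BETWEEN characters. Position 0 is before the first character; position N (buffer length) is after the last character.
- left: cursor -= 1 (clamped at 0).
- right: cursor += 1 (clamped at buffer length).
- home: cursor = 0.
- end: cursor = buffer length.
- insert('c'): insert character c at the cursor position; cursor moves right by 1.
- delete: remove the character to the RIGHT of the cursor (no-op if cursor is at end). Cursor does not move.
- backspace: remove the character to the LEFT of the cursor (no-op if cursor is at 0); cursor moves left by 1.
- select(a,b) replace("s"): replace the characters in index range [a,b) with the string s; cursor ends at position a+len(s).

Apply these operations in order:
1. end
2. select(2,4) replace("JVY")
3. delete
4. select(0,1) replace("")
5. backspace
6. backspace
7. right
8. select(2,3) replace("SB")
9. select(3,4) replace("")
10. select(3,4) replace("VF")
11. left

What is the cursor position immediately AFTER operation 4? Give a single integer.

Answer: 0

Derivation:
After op 1 (end): buf='SIJDJ' cursor=5
After op 2 (select(2,4) replace("JVY")): buf='SIJVYJ' cursor=5
After op 3 (delete): buf='SIJVY' cursor=5
After op 4 (select(0,1) replace("")): buf='IJVY' cursor=0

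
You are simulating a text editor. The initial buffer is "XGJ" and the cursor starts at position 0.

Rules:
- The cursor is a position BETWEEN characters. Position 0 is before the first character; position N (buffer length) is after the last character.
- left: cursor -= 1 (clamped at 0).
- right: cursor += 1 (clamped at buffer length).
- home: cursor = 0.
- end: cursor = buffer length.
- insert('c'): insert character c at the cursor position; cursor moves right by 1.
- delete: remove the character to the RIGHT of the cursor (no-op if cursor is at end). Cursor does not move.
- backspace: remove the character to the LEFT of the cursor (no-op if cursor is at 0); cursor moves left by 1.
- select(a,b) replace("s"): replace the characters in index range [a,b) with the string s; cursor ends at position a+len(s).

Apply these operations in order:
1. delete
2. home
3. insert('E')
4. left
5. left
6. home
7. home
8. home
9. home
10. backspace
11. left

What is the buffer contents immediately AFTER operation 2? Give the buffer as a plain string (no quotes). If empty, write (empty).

After op 1 (delete): buf='GJ' cursor=0
After op 2 (home): buf='GJ' cursor=0

Answer: GJ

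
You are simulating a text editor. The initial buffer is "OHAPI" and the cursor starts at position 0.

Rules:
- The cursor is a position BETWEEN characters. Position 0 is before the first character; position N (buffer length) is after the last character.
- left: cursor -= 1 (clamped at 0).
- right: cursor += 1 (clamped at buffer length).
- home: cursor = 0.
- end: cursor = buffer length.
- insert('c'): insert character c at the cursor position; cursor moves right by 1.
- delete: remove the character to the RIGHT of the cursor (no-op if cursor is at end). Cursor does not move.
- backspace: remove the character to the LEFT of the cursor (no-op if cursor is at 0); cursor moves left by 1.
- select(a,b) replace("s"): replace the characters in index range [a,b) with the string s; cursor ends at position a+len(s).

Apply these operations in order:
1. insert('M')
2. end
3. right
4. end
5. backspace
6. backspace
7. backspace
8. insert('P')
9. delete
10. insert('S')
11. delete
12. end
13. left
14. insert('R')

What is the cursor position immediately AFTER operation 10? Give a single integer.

After op 1 (insert('M')): buf='MOHAPI' cursor=1
After op 2 (end): buf='MOHAPI' cursor=6
After op 3 (right): buf='MOHAPI' cursor=6
After op 4 (end): buf='MOHAPI' cursor=6
After op 5 (backspace): buf='MOHAP' cursor=5
After op 6 (backspace): buf='MOHA' cursor=4
After op 7 (backspace): buf='MOH' cursor=3
After op 8 (insert('P')): buf='MOHP' cursor=4
After op 9 (delete): buf='MOHP' cursor=4
After op 10 (insert('S')): buf='MOHPS' cursor=5

Answer: 5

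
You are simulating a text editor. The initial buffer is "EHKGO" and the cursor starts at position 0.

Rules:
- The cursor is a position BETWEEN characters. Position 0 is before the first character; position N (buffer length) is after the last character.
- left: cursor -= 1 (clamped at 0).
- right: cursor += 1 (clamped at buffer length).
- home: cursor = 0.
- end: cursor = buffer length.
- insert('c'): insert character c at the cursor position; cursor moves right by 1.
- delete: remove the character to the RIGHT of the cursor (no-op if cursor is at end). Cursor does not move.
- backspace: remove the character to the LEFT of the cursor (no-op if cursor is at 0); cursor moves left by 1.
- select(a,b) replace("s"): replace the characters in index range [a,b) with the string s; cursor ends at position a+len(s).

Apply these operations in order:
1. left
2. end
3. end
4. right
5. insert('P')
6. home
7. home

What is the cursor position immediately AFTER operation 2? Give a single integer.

After op 1 (left): buf='EHKGO' cursor=0
After op 2 (end): buf='EHKGO' cursor=5

Answer: 5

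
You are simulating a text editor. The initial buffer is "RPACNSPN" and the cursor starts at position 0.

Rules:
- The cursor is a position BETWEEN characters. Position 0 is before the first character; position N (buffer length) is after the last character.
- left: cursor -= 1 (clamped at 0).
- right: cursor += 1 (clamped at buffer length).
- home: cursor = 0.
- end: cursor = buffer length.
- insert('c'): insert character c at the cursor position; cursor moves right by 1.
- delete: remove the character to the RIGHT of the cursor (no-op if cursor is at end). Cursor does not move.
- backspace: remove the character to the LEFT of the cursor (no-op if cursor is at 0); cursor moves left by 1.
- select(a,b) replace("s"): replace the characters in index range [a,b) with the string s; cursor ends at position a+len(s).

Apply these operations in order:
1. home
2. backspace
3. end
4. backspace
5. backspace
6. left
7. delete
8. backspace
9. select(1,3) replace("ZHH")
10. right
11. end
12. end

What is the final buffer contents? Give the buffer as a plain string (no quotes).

After op 1 (home): buf='RPACNSPN' cursor=0
After op 2 (backspace): buf='RPACNSPN' cursor=0
After op 3 (end): buf='RPACNSPN' cursor=8
After op 4 (backspace): buf='RPACNSP' cursor=7
After op 5 (backspace): buf='RPACNS' cursor=6
After op 6 (left): buf='RPACNS' cursor=5
After op 7 (delete): buf='RPACN' cursor=5
After op 8 (backspace): buf='RPAC' cursor=4
After op 9 (select(1,3) replace("ZHH")): buf='RZHHC' cursor=4
After op 10 (right): buf='RZHHC' cursor=5
After op 11 (end): buf='RZHHC' cursor=5
After op 12 (end): buf='RZHHC' cursor=5

Answer: RZHHC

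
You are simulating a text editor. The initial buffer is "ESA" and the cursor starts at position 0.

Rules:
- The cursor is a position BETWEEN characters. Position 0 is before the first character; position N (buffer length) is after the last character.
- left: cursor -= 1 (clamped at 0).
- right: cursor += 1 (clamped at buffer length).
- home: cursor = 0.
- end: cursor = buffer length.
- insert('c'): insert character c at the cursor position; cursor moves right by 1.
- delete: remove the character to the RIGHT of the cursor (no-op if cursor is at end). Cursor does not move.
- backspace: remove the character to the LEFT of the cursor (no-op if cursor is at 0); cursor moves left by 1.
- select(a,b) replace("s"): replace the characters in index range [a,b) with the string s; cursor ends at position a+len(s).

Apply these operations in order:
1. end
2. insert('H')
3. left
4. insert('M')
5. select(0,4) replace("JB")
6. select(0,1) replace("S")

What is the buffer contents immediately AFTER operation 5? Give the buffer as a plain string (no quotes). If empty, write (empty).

After op 1 (end): buf='ESA' cursor=3
After op 2 (insert('H')): buf='ESAH' cursor=4
After op 3 (left): buf='ESAH' cursor=3
After op 4 (insert('M')): buf='ESAMH' cursor=4
After op 5 (select(0,4) replace("JB")): buf='JBH' cursor=2

Answer: JBH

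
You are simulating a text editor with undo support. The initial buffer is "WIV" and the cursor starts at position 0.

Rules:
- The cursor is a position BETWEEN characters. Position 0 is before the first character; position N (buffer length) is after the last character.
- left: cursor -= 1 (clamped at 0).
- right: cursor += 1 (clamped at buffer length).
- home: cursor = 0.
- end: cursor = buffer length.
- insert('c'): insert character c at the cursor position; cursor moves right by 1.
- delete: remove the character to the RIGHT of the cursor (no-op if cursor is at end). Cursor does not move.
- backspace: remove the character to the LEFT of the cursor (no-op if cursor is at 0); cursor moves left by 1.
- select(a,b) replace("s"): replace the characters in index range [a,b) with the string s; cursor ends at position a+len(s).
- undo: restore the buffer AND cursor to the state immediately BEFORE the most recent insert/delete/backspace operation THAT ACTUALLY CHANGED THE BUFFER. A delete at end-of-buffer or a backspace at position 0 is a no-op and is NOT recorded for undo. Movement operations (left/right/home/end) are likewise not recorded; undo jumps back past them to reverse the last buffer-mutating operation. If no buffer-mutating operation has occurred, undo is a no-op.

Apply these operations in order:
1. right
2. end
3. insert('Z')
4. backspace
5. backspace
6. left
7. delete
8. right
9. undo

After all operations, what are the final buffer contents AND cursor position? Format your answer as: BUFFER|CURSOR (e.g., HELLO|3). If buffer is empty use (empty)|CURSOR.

Answer: WI|1

Derivation:
After op 1 (right): buf='WIV' cursor=1
After op 2 (end): buf='WIV' cursor=3
After op 3 (insert('Z')): buf='WIVZ' cursor=4
After op 4 (backspace): buf='WIV' cursor=3
After op 5 (backspace): buf='WI' cursor=2
After op 6 (left): buf='WI' cursor=1
After op 7 (delete): buf='W' cursor=1
After op 8 (right): buf='W' cursor=1
After op 9 (undo): buf='WI' cursor=1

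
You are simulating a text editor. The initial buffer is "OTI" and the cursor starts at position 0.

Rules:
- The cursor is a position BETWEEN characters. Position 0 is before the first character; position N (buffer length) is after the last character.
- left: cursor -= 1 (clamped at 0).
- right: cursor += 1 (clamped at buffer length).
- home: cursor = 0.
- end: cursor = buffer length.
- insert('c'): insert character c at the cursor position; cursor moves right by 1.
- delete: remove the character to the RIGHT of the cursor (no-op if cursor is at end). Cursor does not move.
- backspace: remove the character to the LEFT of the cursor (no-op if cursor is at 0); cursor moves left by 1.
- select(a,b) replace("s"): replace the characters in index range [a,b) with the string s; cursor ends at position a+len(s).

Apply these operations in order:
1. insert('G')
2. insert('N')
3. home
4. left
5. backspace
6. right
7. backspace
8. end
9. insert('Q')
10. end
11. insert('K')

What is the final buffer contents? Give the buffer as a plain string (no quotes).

After op 1 (insert('G')): buf='GOTI' cursor=1
After op 2 (insert('N')): buf='GNOTI' cursor=2
After op 3 (home): buf='GNOTI' cursor=0
After op 4 (left): buf='GNOTI' cursor=0
After op 5 (backspace): buf='GNOTI' cursor=0
After op 6 (right): buf='GNOTI' cursor=1
After op 7 (backspace): buf='NOTI' cursor=0
After op 8 (end): buf='NOTI' cursor=4
After op 9 (insert('Q')): buf='NOTIQ' cursor=5
After op 10 (end): buf='NOTIQ' cursor=5
After op 11 (insert('K')): buf='NOTIQK' cursor=6

Answer: NOTIQK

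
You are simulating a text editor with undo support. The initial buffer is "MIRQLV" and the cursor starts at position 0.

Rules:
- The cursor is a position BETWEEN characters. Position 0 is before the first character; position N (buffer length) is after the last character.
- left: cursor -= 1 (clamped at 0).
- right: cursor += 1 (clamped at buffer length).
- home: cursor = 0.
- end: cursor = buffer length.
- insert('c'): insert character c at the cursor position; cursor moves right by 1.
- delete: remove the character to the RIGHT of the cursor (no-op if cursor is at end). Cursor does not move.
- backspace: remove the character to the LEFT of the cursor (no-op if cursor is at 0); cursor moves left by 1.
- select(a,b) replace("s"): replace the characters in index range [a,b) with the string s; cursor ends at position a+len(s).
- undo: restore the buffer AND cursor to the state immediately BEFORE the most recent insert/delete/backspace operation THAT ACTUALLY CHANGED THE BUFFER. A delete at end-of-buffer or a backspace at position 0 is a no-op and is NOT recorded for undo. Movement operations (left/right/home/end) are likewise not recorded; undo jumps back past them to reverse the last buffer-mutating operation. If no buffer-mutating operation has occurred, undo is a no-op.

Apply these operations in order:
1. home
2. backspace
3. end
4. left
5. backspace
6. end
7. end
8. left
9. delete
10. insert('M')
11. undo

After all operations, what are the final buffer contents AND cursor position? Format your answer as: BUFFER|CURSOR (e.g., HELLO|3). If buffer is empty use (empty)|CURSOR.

Answer: MIRQ|4

Derivation:
After op 1 (home): buf='MIRQLV' cursor=0
After op 2 (backspace): buf='MIRQLV' cursor=0
After op 3 (end): buf='MIRQLV' cursor=6
After op 4 (left): buf='MIRQLV' cursor=5
After op 5 (backspace): buf='MIRQV' cursor=4
After op 6 (end): buf='MIRQV' cursor=5
After op 7 (end): buf='MIRQV' cursor=5
After op 8 (left): buf='MIRQV' cursor=4
After op 9 (delete): buf='MIRQ' cursor=4
After op 10 (insert('M')): buf='MIRQM' cursor=5
After op 11 (undo): buf='MIRQ' cursor=4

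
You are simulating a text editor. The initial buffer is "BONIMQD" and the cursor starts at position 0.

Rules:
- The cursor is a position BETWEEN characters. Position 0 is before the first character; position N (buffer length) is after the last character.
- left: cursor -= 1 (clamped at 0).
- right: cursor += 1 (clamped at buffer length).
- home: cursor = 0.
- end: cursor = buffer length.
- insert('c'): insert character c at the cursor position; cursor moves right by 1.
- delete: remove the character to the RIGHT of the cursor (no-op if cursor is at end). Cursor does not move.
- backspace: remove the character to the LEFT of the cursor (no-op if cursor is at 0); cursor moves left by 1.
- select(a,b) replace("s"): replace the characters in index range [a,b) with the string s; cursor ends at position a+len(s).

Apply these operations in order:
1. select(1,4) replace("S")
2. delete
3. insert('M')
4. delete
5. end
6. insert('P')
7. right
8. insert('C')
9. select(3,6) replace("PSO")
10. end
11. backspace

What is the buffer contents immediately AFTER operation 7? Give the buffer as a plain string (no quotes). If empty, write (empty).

After op 1 (select(1,4) replace("S")): buf='BSMQD' cursor=2
After op 2 (delete): buf='BSQD' cursor=2
After op 3 (insert('M')): buf='BSMQD' cursor=3
After op 4 (delete): buf='BSMD' cursor=3
After op 5 (end): buf='BSMD' cursor=4
After op 6 (insert('P')): buf='BSMDP' cursor=5
After op 7 (right): buf='BSMDP' cursor=5

Answer: BSMDP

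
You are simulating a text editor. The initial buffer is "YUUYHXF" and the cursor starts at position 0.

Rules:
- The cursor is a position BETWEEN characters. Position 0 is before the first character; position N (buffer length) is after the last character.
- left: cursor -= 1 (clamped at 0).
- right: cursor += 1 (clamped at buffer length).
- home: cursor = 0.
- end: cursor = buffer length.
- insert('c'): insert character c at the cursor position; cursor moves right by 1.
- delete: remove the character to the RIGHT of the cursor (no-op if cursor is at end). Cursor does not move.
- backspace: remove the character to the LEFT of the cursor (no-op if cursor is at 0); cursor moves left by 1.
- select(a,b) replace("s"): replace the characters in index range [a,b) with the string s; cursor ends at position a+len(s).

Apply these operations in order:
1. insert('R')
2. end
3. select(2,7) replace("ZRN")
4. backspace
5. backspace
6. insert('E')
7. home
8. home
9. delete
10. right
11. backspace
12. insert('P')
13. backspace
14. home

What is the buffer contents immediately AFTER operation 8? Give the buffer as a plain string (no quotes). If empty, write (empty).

Answer: RYZEF

Derivation:
After op 1 (insert('R')): buf='RYUUYHXF' cursor=1
After op 2 (end): buf='RYUUYHXF' cursor=8
After op 3 (select(2,7) replace("ZRN")): buf='RYZRNF' cursor=5
After op 4 (backspace): buf='RYZRF' cursor=4
After op 5 (backspace): buf='RYZF' cursor=3
After op 6 (insert('E')): buf='RYZEF' cursor=4
After op 7 (home): buf='RYZEF' cursor=0
After op 8 (home): buf='RYZEF' cursor=0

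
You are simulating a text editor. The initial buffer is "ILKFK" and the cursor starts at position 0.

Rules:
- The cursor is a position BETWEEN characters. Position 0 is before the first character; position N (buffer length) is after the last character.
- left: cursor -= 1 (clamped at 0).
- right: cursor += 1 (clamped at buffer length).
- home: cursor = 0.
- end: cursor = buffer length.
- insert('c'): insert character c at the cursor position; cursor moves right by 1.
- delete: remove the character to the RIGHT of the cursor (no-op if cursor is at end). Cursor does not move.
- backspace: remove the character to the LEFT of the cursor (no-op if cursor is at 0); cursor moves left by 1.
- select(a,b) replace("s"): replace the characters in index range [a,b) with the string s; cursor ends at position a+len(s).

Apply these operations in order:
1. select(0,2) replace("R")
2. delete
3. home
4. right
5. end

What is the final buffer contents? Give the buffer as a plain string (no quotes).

Answer: RFK

Derivation:
After op 1 (select(0,2) replace("R")): buf='RKFK' cursor=1
After op 2 (delete): buf='RFK' cursor=1
After op 3 (home): buf='RFK' cursor=0
After op 4 (right): buf='RFK' cursor=1
After op 5 (end): buf='RFK' cursor=3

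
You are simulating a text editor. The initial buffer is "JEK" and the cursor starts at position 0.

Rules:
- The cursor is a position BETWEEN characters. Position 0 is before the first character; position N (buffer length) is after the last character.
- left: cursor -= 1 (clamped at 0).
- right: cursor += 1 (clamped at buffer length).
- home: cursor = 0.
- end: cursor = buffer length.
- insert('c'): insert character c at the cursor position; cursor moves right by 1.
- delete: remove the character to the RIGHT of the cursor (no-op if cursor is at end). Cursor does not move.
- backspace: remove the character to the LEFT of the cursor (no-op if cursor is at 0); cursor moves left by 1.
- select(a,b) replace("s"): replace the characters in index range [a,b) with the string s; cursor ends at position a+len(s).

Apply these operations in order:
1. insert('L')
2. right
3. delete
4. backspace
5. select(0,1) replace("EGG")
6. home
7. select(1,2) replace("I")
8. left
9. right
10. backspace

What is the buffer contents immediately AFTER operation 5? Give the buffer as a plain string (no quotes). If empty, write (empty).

After op 1 (insert('L')): buf='LJEK' cursor=1
After op 2 (right): buf='LJEK' cursor=2
After op 3 (delete): buf='LJK' cursor=2
After op 4 (backspace): buf='LK' cursor=1
After op 5 (select(0,1) replace("EGG")): buf='EGGK' cursor=3

Answer: EGGK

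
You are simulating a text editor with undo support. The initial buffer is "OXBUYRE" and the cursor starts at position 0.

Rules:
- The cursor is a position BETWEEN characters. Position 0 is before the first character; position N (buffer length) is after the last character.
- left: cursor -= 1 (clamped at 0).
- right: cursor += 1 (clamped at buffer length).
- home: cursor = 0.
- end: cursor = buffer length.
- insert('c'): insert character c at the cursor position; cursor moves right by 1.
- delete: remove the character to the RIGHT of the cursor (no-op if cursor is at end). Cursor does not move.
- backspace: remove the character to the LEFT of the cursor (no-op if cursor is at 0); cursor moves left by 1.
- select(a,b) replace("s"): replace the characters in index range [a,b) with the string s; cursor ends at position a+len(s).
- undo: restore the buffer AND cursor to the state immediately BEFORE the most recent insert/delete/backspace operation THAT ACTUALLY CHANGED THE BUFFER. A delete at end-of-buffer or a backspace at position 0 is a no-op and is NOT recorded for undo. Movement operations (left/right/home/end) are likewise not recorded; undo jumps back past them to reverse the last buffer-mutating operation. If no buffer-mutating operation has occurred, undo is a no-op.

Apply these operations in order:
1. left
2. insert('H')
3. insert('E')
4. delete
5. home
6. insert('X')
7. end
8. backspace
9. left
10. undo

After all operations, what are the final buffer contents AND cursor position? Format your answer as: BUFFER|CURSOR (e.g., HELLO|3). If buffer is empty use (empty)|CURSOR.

Answer: XHEXBUYRE|9

Derivation:
After op 1 (left): buf='OXBUYRE' cursor=0
After op 2 (insert('H')): buf='HOXBUYRE' cursor=1
After op 3 (insert('E')): buf='HEOXBUYRE' cursor=2
After op 4 (delete): buf='HEXBUYRE' cursor=2
After op 5 (home): buf='HEXBUYRE' cursor=0
After op 6 (insert('X')): buf='XHEXBUYRE' cursor=1
After op 7 (end): buf='XHEXBUYRE' cursor=9
After op 8 (backspace): buf='XHEXBUYR' cursor=8
After op 9 (left): buf='XHEXBUYR' cursor=7
After op 10 (undo): buf='XHEXBUYRE' cursor=9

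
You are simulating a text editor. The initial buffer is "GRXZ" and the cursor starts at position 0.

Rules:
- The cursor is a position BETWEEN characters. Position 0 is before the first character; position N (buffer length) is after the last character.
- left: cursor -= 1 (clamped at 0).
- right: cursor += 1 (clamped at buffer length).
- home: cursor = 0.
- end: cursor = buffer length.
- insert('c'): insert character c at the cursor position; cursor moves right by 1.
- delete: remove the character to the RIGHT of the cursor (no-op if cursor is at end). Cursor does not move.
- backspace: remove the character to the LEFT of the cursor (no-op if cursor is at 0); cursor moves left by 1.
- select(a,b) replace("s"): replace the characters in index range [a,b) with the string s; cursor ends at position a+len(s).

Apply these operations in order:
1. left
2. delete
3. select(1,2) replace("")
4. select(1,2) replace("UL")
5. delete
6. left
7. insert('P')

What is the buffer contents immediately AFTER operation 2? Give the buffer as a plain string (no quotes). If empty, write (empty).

Answer: RXZ

Derivation:
After op 1 (left): buf='GRXZ' cursor=0
After op 2 (delete): buf='RXZ' cursor=0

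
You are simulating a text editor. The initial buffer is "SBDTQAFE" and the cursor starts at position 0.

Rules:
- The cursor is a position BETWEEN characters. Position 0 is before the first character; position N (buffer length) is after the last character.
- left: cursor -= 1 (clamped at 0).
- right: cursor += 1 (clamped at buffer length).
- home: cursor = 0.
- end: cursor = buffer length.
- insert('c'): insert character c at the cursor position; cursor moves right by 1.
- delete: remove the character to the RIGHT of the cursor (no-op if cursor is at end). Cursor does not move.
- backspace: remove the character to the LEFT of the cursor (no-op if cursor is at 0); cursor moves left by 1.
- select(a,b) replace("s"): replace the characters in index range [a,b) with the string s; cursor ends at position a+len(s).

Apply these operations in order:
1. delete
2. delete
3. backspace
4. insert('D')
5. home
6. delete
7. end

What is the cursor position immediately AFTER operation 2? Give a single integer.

After op 1 (delete): buf='BDTQAFE' cursor=0
After op 2 (delete): buf='DTQAFE' cursor=0

Answer: 0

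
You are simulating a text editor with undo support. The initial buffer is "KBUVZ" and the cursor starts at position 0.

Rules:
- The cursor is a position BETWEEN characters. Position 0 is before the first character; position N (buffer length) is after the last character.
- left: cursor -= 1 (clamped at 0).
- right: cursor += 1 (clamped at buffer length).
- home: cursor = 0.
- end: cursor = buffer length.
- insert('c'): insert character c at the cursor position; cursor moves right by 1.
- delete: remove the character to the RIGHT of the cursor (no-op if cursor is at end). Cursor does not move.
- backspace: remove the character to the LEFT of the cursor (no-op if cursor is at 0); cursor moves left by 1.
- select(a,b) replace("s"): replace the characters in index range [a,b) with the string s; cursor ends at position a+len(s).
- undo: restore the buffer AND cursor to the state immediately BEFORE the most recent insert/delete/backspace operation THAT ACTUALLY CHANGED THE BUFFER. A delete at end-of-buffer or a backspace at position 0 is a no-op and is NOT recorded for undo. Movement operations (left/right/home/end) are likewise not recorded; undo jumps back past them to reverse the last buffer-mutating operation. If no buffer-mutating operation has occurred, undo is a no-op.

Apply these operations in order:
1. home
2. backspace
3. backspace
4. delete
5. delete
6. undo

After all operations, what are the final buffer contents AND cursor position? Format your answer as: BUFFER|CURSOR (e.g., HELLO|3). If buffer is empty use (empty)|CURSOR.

Answer: BUVZ|0

Derivation:
After op 1 (home): buf='KBUVZ' cursor=0
After op 2 (backspace): buf='KBUVZ' cursor=0
After op 3 (backspace): buf='KBUVZ' cursor=0
After op 4 (delete): buf='BUVZ' cursor=0
After op 5 (delete): buf='UVZ' cursor=0
After op 6 (undo): buf='BUVZ' cursor=0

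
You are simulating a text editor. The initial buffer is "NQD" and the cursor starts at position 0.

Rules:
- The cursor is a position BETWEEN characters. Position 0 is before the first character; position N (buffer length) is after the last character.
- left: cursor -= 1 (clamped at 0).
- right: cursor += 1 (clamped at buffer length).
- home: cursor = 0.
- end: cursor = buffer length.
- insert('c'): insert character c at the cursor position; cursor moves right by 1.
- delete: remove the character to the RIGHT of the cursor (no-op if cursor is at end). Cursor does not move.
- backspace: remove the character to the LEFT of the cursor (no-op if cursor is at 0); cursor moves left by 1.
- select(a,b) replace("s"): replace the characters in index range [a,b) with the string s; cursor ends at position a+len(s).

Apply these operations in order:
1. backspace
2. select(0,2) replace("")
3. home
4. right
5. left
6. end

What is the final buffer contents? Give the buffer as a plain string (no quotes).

Answer: D

Derivation:
After op 1 (backspace): buf='NQD' cursor=0
After op 2 (select(0,2) replace("")): buf='D' cursor=0
After op 3 (home): buf='D' cursor=0
After op 4 (right): buf='D' cursor=1
After op 5 (left): buf='D' cursor=0
After op 6 (end): buf='D' cursor=1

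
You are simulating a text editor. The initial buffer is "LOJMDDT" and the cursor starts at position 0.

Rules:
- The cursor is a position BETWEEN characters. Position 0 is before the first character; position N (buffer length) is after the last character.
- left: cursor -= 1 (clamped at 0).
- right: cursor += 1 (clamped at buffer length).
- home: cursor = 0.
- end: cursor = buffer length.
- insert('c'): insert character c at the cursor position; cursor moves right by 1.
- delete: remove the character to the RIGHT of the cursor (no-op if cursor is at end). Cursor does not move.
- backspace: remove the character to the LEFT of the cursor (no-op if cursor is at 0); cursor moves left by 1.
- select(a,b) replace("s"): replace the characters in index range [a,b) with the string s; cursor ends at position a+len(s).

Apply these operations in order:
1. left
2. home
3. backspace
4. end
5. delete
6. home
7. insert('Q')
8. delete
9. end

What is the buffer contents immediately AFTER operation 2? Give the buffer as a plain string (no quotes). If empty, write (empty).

After op 1 (left): buf='LOJMDDT' cursor=0
After op 2 (home): buf='LOJMDDT' cursor=0

Answer: LOJMDDT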